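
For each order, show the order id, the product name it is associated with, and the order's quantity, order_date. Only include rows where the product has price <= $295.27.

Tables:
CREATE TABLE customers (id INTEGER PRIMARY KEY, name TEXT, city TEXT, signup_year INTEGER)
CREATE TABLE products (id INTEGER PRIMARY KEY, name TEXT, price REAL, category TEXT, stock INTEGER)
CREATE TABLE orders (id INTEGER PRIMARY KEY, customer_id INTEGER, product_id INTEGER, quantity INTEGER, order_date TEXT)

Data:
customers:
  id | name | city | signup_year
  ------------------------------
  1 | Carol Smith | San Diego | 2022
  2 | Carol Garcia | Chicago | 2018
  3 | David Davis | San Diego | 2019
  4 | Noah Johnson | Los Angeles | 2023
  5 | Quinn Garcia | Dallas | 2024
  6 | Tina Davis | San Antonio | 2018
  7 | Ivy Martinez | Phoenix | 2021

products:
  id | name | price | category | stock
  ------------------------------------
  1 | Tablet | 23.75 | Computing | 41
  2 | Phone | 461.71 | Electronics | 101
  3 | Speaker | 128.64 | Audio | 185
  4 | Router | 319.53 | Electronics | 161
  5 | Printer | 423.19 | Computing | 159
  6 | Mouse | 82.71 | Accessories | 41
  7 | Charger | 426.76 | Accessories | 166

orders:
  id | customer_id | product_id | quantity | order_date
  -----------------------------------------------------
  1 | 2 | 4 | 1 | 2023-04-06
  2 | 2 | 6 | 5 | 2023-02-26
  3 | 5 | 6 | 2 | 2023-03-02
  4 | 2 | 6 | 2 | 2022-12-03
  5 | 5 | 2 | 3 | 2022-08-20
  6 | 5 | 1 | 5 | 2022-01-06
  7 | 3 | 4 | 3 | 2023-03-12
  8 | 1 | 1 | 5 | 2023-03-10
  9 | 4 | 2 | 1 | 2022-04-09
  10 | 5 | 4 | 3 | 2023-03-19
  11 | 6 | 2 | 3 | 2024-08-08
SELECT c.id, p.name AS product, c.quantity, c.order_date FROM orders c JOIN products p ON c.product_id = p.id WHERE p.price <= 295.27

Execution result:
id | product | quantity | order_date
2 | Mouse | 5 | 2023-02-26
3 | Mouse | 2 | 2023-03-02
4 | Mouse | 2 | 2022-12-03
6 | Tablet | 5 | 2022-01-06
8 | Tablet | 5 | 2023-03-10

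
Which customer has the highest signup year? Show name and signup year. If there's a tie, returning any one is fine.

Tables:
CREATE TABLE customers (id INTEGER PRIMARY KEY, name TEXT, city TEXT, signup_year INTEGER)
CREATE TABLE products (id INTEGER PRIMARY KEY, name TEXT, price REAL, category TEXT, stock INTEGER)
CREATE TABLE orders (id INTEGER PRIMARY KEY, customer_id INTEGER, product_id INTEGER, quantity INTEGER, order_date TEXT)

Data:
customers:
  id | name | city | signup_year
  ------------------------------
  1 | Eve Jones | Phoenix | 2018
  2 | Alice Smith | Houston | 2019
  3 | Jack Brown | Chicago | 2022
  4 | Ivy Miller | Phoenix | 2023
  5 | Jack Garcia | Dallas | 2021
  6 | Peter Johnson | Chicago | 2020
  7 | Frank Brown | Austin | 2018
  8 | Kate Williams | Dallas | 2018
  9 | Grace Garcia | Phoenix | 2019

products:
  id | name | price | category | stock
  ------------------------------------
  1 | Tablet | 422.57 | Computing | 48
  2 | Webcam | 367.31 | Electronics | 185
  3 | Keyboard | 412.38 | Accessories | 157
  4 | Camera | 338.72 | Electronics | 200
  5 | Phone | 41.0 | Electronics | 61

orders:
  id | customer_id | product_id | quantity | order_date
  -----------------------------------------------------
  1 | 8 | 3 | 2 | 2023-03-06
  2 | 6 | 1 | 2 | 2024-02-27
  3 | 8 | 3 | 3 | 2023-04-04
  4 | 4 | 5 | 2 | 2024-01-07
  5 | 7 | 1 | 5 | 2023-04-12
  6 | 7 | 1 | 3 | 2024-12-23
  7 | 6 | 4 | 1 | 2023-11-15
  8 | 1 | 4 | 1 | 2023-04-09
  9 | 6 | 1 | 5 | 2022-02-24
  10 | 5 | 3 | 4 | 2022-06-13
SELECT name, signup_year FROM customers ORDER BY signup_year DESC LIMIT 1

Execution result:
name | signup_year
Ivy Miller | 2023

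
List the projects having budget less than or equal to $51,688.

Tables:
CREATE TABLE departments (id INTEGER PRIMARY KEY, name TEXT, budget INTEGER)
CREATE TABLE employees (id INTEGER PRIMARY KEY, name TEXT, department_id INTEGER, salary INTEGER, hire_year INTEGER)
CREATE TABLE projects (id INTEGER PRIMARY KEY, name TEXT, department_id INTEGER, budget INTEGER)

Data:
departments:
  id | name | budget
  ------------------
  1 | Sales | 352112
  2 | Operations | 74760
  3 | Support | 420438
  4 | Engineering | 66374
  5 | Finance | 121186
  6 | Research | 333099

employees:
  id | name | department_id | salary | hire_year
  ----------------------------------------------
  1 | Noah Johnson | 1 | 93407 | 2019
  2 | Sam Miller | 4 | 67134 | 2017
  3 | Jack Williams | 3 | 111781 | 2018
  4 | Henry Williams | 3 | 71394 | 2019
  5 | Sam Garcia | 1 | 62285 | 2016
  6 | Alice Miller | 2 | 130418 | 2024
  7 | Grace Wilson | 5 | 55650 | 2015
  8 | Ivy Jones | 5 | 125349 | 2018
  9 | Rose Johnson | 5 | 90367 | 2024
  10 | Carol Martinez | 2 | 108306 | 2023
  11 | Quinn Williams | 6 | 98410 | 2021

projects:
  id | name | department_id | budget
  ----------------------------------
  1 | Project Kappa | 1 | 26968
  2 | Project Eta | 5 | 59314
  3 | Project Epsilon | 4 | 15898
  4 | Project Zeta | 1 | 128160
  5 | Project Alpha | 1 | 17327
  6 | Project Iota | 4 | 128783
SELECT name, budget FROM projects WHERE budget <= 51688

Execution result:
name | budget
Project Kappa | 26968
Project Epsilon | 15898
Project Alpha | 17327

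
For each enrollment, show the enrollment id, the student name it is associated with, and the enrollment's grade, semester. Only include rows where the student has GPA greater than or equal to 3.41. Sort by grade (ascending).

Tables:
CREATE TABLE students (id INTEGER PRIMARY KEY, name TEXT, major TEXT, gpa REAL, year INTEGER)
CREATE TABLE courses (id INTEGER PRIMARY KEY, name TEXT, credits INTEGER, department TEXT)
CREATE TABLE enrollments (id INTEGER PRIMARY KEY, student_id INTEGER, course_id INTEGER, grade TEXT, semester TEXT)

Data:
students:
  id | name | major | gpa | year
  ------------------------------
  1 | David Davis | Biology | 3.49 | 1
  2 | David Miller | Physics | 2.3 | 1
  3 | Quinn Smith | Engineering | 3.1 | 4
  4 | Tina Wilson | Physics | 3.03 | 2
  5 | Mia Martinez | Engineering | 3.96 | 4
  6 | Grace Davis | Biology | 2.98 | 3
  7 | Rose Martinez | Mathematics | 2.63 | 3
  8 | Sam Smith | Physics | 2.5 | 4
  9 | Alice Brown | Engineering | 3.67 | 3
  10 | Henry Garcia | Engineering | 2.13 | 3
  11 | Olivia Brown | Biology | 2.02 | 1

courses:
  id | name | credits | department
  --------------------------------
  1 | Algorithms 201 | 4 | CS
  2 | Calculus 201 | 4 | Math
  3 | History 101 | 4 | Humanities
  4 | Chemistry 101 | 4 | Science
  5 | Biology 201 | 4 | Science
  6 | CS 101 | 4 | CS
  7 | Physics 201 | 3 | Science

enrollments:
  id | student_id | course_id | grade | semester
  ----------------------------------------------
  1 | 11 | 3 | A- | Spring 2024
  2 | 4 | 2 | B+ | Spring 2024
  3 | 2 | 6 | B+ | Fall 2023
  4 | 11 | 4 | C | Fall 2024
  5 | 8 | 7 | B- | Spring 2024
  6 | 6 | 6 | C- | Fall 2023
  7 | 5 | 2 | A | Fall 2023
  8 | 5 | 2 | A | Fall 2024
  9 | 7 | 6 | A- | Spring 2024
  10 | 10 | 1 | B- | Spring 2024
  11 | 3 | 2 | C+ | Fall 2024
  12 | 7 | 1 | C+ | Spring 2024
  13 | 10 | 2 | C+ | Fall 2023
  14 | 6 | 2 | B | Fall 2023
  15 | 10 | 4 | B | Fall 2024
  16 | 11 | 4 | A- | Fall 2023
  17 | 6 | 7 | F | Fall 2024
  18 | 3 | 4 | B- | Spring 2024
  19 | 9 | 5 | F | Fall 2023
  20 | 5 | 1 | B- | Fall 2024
SELECT c.id, p.name AS student, c.grade, c.semester FROM enrollments c JOIN students p ON c.student_id = p.id WHERE p.gpa >= 3.41 ORDER BY c.grade ASC

Execution result:
id | student | grade | semester
7 | Mia Martinez | A | Fall 2023
8 | Mia Martinez | A | Fall 2024
20 | Mia Martinez | B- | Fall 2024
19 | Alice Brown | F | Fall 2023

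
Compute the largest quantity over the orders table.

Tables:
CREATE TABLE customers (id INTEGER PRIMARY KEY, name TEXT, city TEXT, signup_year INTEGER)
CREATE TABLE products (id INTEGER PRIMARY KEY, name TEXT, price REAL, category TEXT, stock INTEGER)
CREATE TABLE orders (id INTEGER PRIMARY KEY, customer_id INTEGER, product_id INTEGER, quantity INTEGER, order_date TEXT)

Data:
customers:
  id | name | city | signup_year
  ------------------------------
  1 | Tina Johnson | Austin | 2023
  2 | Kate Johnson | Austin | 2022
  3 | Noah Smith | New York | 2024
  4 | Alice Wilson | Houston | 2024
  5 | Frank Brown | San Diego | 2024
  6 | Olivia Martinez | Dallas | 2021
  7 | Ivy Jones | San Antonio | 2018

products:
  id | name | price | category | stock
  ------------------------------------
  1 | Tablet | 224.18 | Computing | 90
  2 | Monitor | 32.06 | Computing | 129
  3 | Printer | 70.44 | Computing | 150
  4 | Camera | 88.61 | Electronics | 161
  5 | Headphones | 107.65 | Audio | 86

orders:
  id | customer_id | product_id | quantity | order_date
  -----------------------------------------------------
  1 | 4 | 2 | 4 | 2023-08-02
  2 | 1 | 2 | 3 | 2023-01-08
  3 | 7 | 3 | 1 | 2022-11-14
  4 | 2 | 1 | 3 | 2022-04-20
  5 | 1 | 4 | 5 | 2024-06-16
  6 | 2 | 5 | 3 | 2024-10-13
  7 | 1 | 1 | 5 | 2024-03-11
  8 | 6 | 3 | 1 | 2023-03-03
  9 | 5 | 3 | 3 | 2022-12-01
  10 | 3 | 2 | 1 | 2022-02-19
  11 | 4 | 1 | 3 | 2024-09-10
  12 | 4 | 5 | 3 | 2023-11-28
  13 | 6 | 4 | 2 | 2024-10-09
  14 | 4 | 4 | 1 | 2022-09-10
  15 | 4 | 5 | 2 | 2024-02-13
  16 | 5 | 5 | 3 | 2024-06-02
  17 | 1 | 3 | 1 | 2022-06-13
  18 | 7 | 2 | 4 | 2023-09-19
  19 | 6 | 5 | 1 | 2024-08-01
SELECT MAX(quantity) FROM orders

Execution result:
5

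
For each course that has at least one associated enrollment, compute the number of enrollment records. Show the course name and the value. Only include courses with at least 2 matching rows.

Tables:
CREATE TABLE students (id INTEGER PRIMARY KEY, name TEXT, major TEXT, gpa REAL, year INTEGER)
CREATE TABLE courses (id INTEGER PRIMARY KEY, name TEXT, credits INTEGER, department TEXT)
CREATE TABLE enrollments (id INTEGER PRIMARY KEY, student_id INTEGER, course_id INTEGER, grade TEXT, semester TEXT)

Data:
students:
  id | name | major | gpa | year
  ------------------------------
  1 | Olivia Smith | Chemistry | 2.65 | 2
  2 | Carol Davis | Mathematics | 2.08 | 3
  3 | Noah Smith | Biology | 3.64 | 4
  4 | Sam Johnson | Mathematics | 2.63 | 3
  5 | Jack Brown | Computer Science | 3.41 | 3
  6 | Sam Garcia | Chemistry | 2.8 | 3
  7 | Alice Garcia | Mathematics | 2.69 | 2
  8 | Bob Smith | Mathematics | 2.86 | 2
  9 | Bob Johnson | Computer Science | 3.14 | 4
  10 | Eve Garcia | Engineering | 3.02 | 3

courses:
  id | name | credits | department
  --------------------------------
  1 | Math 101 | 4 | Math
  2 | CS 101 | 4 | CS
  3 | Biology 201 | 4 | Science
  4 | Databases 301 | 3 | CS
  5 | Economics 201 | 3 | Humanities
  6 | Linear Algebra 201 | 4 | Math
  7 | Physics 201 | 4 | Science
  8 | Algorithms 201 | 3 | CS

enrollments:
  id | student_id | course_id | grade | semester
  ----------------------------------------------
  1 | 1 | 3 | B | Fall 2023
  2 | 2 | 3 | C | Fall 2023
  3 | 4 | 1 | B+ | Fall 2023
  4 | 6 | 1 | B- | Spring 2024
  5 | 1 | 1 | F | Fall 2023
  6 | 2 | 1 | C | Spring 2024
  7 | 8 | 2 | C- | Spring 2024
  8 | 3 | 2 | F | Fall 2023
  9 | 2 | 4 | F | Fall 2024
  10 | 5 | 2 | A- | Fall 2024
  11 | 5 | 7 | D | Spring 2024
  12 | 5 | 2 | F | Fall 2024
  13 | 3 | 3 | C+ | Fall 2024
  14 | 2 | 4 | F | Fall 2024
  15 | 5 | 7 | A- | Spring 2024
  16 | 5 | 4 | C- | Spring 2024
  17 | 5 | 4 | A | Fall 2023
SELECT p.name, COUNT(*) AS n FROM enrollments c JOIN courses p ON c.course_id = p.id GROUP BY p.id, p.name HAVING COUNT(*) >= 2

Execution result:
name | n
Math 101 | 4
CS 101 | 4
Biology 201 | 3
Databases 301 | 4
Physics 201 | 2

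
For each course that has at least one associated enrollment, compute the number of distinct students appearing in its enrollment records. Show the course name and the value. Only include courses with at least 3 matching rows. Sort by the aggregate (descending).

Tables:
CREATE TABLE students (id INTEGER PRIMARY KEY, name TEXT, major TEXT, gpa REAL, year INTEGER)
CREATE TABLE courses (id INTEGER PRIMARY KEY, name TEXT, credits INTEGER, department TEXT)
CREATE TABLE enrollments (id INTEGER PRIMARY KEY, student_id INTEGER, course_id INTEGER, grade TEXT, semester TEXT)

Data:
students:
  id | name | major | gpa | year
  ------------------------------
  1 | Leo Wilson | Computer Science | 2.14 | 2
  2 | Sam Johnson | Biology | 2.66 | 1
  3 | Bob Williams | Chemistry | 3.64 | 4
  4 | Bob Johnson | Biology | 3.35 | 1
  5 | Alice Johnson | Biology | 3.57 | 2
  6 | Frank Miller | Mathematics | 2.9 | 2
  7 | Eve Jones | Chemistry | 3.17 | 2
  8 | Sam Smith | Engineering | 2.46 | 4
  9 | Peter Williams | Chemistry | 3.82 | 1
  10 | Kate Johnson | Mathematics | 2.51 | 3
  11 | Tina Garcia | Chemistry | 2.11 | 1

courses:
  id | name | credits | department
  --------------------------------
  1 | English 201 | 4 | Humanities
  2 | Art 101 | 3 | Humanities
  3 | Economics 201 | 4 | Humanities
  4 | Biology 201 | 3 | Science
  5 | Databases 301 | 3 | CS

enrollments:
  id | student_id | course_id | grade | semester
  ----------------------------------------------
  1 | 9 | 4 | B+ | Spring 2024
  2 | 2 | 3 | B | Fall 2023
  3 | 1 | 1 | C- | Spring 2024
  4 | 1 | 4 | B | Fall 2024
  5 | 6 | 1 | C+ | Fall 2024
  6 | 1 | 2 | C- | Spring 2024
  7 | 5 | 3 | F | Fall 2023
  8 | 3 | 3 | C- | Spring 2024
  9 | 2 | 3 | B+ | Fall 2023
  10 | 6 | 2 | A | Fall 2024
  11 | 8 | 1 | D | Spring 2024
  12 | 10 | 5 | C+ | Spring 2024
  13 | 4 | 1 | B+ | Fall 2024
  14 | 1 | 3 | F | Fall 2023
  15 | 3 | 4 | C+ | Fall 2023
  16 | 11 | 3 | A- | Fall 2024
SELECT p.name, COUNT(DISTINCT c.student_id) AS distinct_student_count FROM enrollments c JOIN courses p ON c.course_id = p.id GROUP BY p.id, p.name HAVING COUNT(*) >= 3 ORDER BY distinct_student_count DESC

Execution result:
name | distinct_student_count
Economics 201 | 5
English 201 | 4
Biology 201 | 3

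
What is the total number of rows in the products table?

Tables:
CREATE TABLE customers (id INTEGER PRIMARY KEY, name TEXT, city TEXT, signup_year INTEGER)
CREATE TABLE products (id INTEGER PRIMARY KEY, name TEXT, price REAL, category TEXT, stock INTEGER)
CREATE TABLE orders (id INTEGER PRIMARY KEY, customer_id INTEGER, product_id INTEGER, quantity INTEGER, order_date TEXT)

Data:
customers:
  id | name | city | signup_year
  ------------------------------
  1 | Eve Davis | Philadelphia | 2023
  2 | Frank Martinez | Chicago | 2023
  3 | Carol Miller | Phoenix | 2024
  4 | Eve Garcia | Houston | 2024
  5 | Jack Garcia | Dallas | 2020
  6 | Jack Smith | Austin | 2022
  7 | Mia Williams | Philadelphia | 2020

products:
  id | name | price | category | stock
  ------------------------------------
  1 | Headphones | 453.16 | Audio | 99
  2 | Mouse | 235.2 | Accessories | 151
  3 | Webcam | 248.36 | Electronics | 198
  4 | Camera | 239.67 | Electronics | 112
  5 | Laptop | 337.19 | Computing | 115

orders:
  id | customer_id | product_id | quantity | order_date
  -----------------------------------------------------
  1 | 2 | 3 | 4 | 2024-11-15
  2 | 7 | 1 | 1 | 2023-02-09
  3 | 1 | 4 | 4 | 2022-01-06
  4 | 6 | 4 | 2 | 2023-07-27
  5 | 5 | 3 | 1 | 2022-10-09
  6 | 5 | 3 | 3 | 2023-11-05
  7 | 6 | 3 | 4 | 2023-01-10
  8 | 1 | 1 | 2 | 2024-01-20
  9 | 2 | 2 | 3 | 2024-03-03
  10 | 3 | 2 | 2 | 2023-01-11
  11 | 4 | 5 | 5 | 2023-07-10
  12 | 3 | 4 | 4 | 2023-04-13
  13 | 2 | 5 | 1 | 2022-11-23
SELECT COUNT(*) FROM products

Execution result:
5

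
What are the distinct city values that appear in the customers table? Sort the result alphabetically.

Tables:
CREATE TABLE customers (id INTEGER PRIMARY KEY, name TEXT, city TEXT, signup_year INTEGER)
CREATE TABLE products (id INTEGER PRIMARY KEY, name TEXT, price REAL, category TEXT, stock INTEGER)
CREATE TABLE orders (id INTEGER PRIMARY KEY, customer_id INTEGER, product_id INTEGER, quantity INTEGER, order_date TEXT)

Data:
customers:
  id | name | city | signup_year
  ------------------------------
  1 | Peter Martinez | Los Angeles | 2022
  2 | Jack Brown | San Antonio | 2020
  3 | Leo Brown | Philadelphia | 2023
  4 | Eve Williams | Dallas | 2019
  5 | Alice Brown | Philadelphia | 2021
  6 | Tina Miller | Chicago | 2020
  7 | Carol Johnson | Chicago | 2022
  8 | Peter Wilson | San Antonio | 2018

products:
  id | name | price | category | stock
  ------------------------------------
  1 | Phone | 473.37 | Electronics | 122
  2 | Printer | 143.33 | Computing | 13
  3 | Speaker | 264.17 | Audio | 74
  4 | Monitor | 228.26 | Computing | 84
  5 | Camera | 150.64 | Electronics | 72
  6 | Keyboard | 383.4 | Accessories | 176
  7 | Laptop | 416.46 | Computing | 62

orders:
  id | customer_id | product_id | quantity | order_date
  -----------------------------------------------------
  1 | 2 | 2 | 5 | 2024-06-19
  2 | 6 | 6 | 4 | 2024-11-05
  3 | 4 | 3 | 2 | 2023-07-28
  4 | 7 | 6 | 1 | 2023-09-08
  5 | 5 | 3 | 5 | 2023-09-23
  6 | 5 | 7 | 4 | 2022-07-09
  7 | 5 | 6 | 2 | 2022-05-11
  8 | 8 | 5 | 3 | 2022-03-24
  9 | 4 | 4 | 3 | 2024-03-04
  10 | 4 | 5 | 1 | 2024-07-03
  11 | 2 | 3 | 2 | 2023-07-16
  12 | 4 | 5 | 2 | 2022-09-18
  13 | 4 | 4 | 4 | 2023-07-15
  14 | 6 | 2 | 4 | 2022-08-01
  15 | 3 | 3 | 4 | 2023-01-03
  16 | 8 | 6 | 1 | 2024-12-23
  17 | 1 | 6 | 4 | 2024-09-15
SELECT DISTINCT city FROM customers ORDER BY city

Execution result:
city
Chicago
Dallas
Los Angeles
Philadelphia
San Antonio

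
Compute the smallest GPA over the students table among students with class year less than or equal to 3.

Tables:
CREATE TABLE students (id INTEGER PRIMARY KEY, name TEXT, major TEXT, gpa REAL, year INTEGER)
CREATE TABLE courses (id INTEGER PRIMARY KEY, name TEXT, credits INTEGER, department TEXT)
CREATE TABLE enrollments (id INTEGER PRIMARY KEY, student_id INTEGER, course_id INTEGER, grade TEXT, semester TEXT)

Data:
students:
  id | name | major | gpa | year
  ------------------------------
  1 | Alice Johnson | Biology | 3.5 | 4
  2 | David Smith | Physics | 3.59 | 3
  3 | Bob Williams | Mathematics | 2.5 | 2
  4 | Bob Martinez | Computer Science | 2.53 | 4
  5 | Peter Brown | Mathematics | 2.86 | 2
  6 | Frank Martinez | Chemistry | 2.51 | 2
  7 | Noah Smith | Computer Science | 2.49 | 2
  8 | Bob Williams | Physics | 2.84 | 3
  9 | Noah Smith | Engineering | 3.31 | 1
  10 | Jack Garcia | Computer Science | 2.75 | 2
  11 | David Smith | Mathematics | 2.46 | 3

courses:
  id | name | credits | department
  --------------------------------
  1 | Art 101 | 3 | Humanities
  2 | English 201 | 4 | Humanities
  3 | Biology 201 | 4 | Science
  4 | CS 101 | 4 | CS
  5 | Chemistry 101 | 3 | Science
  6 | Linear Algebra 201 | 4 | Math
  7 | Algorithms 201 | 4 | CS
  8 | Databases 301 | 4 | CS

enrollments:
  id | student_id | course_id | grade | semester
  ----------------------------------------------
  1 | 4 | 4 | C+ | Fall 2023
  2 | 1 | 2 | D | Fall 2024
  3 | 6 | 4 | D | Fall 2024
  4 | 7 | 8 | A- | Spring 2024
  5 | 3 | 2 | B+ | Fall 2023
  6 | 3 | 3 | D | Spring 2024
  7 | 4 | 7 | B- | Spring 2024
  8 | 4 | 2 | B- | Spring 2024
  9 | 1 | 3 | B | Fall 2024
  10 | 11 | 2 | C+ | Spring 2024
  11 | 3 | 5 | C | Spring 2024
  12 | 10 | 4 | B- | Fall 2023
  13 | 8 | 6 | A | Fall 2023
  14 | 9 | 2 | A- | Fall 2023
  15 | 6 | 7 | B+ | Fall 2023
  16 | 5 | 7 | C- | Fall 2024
SELECT MIN(gpa) FROM students WHERE year <= 3

Execution result:
2.46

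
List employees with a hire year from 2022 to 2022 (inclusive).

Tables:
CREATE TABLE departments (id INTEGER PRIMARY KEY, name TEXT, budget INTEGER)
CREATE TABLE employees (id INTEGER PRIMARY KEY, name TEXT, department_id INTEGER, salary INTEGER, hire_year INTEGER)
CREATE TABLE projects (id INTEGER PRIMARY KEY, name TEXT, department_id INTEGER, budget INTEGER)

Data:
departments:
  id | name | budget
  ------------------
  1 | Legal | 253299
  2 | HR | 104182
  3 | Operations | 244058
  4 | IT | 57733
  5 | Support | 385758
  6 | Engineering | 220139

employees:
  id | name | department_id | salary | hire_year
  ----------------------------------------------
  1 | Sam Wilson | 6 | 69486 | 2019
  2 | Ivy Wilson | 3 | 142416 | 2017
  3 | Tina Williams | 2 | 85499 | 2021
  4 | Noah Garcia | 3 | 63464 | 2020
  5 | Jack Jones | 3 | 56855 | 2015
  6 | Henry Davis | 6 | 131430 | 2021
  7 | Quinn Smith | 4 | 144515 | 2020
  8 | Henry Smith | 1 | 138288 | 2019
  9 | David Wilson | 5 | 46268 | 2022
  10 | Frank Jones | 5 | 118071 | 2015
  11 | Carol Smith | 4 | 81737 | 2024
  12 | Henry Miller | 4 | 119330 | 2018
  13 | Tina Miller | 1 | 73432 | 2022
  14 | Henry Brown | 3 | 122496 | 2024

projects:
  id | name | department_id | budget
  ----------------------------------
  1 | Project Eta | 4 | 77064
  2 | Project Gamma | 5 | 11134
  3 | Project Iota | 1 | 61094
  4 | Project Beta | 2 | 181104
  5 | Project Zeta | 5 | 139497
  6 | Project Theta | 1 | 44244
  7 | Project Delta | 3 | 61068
SELECT name, hire_year FROM employees WHERE hire_year BETWEEN 2022 AND 2022

Execution result:
name | hire_year
David Wilson | 2022
Tina Miller | 2022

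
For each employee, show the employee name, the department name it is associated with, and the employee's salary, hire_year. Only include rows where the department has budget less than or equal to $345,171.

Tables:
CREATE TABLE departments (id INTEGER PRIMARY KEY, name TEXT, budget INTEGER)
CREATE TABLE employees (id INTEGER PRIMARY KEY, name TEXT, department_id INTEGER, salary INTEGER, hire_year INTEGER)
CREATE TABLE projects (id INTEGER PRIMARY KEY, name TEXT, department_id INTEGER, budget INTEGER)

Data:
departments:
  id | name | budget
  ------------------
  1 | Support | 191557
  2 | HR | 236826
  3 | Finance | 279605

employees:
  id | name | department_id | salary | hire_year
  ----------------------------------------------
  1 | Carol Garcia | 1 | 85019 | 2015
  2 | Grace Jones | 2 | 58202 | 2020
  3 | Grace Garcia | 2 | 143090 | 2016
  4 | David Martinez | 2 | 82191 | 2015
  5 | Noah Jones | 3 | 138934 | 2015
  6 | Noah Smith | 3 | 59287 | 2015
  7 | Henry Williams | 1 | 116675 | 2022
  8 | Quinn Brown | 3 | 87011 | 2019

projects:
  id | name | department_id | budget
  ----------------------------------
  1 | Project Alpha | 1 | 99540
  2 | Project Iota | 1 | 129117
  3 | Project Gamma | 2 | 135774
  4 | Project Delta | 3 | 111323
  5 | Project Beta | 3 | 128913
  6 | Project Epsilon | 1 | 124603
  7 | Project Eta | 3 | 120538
SELECT c.name, p.name AS department, c.salary, c.hire_year FROM employees c JOIN departments p ON c.department_id = p.id WHERE p.budget <= 345171

Execution result:
name | department | salary | hire_year
Carol Garcia | Support | 85019 | 2015
Grace Jones | HR | 58202 | 2020
Grace Garcia | HR | 143090 | 2016
David Martinez | HR | 82191 | 2015
Noah Jones | Finance | 138934 | 2015
Noah Smith | Finance | 59287 | 2015
Henry Williams | Support | 116675 | 2022
Quinn Brown | Finance | 87011 | 2019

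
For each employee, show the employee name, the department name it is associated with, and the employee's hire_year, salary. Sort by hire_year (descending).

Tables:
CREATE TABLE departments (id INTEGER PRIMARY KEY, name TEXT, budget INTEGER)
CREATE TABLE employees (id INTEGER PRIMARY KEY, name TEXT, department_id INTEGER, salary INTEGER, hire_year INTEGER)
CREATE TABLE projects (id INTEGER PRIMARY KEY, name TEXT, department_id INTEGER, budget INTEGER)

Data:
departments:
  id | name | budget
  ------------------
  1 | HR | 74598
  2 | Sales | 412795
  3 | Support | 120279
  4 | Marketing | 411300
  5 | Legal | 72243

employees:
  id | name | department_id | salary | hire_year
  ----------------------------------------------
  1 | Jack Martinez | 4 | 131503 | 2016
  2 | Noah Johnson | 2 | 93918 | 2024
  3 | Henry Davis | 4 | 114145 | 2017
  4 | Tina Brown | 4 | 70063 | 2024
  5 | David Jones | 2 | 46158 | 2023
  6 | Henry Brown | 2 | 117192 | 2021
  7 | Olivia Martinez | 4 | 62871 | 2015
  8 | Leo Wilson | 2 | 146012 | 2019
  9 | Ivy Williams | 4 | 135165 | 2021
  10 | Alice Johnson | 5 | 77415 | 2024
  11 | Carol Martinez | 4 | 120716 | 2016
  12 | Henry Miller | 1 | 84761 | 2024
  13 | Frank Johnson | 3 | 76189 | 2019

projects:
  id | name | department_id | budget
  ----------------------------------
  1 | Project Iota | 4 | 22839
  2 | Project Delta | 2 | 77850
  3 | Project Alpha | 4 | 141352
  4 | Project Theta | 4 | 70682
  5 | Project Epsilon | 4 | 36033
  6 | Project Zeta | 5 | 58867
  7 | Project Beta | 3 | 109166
SELECT c.name, p.name AS department, c.hire_year, c.salary FROM employees c JOIN departments p ON c.department_id = p.id ORDER BY c.hire_year DESC

Execution result:
name | department | hire_year | salary
Noah Johnson | Sales | 2024 | 93918
Tina Brown | Marketing | 2024 | 70063
Alice Johnson | Legal | 2024 | 77415
Henry Miller | HR | 2024 | 84761
David Jones | Sales | 2023 | 46158
Henry Brown | Sales | 2021 | 117192
Ivy Williams | Marketing | 2021 | 135165
Leo Wilson | Sales | 2019 | 146012
Frank Johnson | Support | 2019 | 76189
Henry Davis | Marketing | 2017 | 114145
Jack Martinez | Marketing | 2016 | 131503
Carol Martinez | Marketing | 2016 | 120716
Olivia Martinez | Marketing | 2015 | 62871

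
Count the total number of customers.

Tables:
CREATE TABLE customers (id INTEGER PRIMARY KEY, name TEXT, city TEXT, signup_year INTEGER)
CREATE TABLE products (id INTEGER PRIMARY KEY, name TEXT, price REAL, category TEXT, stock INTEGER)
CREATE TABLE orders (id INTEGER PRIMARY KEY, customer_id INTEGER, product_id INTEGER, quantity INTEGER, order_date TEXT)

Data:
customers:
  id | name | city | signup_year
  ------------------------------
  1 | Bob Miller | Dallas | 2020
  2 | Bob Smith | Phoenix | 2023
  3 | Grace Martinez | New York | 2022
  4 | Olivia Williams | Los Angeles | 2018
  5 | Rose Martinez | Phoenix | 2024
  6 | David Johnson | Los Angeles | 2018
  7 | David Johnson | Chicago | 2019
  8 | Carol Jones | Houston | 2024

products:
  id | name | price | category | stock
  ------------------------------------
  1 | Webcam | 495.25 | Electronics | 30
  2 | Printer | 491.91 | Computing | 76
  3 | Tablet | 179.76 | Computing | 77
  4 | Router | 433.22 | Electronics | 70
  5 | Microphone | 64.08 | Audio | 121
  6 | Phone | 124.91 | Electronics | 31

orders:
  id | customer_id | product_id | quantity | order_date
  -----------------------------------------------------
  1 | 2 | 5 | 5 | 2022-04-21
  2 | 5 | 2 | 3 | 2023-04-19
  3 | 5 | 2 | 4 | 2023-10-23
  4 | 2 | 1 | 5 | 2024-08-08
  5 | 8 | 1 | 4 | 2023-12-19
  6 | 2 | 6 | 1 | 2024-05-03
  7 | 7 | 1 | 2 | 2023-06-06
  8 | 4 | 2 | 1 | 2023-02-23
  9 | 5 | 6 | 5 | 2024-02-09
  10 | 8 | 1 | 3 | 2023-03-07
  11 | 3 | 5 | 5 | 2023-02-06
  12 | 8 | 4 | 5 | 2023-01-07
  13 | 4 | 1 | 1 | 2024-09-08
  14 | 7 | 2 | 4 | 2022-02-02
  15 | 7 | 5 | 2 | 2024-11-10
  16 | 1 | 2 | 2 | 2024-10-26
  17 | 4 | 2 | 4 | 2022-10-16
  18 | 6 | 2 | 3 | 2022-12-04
SELECT COUNT(*) FROM customers

Execution result:
8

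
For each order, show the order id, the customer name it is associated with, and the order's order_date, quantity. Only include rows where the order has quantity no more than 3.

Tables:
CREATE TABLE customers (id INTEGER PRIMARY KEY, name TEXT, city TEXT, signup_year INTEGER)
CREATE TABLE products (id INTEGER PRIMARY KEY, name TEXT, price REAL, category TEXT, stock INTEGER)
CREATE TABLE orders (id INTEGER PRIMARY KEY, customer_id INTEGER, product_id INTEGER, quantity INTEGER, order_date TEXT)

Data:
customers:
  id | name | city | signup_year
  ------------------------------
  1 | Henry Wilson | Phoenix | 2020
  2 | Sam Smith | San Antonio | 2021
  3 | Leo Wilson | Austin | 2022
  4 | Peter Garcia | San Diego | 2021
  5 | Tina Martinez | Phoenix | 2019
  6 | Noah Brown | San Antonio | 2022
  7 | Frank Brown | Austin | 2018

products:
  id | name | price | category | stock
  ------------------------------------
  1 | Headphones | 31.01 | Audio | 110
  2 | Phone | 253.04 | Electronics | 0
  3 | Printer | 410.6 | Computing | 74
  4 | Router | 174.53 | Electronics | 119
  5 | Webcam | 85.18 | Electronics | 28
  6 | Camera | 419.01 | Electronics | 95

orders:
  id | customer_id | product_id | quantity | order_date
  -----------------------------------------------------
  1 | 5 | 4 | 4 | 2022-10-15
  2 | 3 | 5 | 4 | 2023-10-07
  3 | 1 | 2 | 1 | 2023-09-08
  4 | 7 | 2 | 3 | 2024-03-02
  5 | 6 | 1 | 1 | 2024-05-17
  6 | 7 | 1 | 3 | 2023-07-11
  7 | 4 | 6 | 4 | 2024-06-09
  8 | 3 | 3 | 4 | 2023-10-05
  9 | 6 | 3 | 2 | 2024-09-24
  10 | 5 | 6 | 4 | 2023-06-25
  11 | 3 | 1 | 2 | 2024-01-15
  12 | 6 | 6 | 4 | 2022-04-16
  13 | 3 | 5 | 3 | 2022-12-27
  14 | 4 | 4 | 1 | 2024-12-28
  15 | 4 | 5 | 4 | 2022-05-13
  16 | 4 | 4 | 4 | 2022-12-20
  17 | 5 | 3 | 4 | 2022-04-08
SELECT c.id, p.name AS customer, c.order_date, c.quantity FROM orders c JOIN customers p ON c.customer_id = p.id WHERE c.quantity <= 3

Execution result:
id | customer | order_date | quantity
3 | Henry Wilson | 2023-09-08 | 1
4 | Frank Brown | 2024-03-02 | 3
5 | Noah Brown | 2024-05-17 | 1
6 | Frank Brown | 2023-07-11 | 3
9 | Noah Brown | 2024-09-24 | 2
11 | Leo Wilson | 2024-01-15 | 2
13 | Leo Wilson | 2022-12-27 | 3
14 | Peter Garcia | 2024-12-28 | 1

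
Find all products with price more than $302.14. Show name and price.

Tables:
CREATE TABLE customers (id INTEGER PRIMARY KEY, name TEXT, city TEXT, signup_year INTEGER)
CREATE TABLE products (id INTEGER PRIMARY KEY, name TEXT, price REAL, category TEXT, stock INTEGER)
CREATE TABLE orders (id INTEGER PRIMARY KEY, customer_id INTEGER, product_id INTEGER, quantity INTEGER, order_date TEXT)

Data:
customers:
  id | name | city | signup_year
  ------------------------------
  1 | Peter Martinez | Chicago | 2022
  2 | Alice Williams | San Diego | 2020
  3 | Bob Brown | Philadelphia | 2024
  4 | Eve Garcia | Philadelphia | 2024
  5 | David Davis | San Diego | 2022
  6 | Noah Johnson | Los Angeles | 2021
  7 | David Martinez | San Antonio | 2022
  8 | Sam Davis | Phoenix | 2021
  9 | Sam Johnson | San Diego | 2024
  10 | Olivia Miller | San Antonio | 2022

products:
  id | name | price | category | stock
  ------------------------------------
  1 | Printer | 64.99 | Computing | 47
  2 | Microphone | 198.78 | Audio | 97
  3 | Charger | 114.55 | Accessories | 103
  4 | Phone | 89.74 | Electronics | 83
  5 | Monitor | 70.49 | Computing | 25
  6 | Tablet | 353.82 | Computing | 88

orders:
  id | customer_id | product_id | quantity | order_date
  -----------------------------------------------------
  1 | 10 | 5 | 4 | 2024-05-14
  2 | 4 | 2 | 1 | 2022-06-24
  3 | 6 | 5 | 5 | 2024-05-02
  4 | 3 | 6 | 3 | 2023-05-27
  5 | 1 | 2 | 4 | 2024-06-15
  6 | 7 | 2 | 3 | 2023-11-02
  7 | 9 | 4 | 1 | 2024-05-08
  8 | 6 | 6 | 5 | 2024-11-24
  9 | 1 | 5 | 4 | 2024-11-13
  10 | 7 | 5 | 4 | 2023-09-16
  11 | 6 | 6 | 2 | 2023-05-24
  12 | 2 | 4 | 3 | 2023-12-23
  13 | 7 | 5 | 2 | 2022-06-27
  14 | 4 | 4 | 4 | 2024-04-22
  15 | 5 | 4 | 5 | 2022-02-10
SELECT name, price FROM products WHERE price > 302.14

Execution result:
name | price
Tablet | 353.82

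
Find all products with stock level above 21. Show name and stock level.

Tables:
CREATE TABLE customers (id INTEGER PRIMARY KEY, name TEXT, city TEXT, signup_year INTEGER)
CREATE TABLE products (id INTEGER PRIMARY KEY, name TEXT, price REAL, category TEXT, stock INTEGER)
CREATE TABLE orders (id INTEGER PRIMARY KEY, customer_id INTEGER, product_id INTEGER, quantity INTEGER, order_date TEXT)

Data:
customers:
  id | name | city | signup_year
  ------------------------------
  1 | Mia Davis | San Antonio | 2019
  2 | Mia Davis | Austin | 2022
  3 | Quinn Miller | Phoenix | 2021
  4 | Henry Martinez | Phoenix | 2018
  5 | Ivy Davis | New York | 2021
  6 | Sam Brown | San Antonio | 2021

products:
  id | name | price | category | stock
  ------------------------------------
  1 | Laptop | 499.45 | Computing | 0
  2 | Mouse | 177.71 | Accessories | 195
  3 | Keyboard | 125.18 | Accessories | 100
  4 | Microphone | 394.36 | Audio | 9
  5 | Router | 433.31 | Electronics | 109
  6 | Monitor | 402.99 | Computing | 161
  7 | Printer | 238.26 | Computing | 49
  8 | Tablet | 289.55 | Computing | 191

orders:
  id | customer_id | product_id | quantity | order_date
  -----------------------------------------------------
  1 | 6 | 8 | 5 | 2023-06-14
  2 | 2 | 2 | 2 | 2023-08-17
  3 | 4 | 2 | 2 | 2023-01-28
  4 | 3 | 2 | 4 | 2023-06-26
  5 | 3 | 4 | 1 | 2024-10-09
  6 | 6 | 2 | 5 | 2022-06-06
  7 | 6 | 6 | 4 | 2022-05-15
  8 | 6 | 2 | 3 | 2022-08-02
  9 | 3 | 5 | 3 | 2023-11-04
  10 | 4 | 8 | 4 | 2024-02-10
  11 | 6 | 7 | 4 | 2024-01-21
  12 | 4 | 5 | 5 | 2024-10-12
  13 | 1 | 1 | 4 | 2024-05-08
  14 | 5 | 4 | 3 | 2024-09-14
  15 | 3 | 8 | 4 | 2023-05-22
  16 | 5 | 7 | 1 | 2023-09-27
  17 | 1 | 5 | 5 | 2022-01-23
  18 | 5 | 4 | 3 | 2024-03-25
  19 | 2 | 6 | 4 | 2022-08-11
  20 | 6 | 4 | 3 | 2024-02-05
SELECT name, stock FROM products WHERE stock > 21

Execution result:
name | stock
Mouse | 195
Keyboard | 100
Router | 109
Monitor | 161
Printer | 49
Tablet | 191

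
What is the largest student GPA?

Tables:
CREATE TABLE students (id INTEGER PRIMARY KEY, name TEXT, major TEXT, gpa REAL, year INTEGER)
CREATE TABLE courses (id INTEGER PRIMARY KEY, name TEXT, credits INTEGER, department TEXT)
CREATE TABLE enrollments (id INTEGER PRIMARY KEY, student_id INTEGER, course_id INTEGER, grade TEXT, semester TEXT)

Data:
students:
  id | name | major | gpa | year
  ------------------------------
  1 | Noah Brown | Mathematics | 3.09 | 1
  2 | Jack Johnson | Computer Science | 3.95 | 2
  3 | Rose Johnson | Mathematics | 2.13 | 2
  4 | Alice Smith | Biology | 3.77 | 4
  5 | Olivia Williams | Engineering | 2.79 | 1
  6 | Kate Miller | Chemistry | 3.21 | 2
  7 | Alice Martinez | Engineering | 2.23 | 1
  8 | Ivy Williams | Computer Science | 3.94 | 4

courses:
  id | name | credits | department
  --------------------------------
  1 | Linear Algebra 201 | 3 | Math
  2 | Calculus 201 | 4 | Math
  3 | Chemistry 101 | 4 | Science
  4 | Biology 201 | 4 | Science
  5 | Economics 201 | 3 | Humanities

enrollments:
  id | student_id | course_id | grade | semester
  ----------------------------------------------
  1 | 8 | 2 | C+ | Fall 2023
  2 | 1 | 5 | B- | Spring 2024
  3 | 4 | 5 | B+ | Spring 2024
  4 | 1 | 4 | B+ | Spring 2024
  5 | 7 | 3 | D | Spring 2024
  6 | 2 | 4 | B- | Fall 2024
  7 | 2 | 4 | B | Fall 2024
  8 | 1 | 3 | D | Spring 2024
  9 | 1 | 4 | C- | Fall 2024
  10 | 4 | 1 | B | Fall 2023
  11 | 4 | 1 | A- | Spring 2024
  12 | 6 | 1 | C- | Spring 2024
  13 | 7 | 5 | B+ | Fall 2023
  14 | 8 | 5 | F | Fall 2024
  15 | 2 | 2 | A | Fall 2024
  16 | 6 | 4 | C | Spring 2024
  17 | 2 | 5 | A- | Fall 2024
SELECT MAX(gpa) FROM students

Execution result:
3.95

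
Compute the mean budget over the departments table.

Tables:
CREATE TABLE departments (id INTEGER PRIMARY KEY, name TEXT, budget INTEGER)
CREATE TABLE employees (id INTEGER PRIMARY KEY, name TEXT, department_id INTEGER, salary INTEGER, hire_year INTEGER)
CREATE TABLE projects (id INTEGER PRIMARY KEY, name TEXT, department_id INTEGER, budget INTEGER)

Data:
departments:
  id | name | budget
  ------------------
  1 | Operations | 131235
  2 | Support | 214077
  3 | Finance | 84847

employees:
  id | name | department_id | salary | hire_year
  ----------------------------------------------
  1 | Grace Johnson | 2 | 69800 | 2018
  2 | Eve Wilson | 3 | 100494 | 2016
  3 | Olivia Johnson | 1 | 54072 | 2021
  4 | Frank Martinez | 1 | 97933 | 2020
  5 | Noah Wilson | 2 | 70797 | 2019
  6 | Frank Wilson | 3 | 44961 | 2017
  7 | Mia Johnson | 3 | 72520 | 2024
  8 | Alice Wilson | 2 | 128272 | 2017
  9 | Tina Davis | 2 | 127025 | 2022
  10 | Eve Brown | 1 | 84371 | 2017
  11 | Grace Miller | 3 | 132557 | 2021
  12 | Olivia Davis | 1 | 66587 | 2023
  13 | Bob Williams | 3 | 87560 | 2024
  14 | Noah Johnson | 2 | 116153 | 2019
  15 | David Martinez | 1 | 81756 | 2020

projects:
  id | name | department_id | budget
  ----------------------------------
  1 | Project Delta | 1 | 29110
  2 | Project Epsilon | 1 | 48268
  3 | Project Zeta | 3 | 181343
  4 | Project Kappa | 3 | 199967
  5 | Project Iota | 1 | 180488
SELECT AVG(budget) FROM departments

Execution result:
143386.33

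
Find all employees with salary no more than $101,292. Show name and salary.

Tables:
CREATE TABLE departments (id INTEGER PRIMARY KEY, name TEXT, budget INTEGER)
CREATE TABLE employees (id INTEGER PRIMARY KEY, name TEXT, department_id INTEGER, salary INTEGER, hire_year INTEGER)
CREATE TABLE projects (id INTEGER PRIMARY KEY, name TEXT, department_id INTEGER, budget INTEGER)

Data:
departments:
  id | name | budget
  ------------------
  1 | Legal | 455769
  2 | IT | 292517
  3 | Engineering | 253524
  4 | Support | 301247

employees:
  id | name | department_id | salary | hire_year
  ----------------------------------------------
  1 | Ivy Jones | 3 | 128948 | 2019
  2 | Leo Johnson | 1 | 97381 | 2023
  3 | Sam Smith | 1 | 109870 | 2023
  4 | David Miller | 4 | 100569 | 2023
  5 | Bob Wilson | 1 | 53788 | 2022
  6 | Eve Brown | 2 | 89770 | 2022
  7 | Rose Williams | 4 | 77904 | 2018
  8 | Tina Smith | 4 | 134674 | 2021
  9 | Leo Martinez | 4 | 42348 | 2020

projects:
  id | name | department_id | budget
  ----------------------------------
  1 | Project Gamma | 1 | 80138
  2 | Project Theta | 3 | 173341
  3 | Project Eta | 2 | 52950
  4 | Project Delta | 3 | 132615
SELECT name, salary FROM employees WHERE salary <= 101292

Execution result:
name | salary
Leo Johnson | 97381
David Miller | 100569
Bob Wilson | 53788
Eve Brown | 89770
Rose Williams | 77904
Leo Martinez | 42348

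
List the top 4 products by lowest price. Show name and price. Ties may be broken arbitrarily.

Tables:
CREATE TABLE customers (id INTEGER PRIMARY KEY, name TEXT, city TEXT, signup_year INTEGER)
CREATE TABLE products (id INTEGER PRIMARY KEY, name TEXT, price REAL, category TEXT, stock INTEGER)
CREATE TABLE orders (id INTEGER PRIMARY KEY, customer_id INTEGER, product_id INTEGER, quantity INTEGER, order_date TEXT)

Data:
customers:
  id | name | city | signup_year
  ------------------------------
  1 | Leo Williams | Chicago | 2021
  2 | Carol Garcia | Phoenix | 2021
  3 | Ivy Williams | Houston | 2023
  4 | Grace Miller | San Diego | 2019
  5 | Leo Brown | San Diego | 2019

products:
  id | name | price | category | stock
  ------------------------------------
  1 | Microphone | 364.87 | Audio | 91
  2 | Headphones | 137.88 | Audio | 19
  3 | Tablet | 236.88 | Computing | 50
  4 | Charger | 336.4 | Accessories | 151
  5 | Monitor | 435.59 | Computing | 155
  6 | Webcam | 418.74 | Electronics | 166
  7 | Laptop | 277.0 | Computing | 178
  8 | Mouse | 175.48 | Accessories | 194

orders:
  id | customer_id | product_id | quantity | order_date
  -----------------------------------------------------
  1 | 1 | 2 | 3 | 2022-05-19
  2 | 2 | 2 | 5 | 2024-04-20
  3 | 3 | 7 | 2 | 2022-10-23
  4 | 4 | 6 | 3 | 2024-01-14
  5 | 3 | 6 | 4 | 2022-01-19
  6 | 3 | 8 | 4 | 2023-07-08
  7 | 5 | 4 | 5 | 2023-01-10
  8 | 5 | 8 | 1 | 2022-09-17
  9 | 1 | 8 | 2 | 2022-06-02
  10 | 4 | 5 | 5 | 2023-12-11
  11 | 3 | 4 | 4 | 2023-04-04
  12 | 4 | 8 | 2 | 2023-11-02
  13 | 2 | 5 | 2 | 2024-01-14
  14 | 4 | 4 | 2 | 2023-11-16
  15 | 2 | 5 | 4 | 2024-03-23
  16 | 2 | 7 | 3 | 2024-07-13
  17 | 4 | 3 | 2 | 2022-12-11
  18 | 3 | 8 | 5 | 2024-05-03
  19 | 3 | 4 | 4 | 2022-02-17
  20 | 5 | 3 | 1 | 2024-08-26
SELECT name, price FROM products ORDER BY price ASC LIMIT 4

Execution result:
name | price
Headphones | 137.88
Mouse | 175.48
Tablet | 236.88
Laptop | 277.00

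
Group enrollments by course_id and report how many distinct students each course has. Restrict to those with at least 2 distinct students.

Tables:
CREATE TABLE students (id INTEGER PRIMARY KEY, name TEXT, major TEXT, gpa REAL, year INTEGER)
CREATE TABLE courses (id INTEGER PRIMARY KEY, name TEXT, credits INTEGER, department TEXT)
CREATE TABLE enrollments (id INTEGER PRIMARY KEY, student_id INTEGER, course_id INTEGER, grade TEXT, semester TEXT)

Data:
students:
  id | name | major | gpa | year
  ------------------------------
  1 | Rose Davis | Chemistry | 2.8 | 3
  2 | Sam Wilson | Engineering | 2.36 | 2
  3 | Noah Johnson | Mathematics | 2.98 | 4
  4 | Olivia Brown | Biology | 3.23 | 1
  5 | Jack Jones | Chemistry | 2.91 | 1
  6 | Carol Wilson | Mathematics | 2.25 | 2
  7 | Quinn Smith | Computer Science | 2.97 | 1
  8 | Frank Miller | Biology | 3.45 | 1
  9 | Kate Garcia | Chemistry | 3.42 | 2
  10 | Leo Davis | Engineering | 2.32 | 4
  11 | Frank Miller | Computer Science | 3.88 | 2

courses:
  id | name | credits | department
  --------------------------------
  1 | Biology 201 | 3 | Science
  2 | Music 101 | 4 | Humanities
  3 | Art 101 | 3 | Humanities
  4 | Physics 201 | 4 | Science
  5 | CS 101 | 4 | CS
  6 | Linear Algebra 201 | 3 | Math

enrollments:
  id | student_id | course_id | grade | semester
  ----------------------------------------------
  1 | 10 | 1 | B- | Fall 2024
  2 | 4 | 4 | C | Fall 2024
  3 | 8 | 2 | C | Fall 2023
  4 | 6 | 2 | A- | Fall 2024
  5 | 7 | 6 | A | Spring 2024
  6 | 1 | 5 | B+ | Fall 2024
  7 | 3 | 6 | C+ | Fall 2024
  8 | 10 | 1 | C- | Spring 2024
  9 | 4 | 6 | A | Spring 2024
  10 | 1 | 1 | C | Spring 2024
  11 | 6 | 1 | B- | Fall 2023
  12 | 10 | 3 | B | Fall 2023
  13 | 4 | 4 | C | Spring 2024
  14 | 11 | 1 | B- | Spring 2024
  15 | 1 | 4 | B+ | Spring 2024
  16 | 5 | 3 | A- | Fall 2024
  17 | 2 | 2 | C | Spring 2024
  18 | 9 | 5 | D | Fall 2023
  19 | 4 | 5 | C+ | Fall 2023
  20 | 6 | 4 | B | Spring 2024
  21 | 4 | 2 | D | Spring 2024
SELECT course_id, COUNT(DISTINCT student_id) AS distinct_student_count FROM enrollments GROUP BY course_id HAVING COUNT(DISTINCT student_id) >= 2

Execution result:
course_id | distinct_student_count
1 | 4
2 | 4
3 | 2
4 | 3
5 | 3
6 | 3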